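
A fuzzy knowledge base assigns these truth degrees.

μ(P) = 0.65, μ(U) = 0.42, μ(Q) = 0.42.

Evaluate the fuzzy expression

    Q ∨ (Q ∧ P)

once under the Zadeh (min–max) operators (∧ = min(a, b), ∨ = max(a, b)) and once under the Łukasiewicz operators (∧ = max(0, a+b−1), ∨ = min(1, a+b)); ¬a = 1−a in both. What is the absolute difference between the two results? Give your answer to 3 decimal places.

0.070

Under Zadeh (min–max):
  Q ∧ P = min(a, b) on (0.42, 0.65) = 0.42
  Q ∨ (Q ∧ P) = max(a, b) on (0.42, 0.42) = 0.42
  → value = 0.4200
Under Łukasiewicz:
  Q ∧ P = max(0, a+b−1) on (0.42, 0.65) = 0.07
  Q ∨ (Q ∧ P) = min(1, a+b) on (0.42, 0.07) = 0.49
  → value = 0.4900
|0.4200 − 0.4900| = 0.070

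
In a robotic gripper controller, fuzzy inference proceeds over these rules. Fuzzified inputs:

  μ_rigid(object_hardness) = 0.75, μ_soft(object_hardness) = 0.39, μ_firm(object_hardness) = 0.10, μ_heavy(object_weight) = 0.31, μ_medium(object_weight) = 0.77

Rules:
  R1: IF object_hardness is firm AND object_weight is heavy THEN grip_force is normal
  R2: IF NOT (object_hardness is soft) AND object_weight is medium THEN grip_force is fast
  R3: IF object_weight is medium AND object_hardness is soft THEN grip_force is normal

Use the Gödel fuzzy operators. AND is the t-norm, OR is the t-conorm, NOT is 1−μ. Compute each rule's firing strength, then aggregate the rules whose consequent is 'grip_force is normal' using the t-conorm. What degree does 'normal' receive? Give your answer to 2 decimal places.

0.39

R1: firm=0.10, heavy=0.31; AND[min(a, b)] → w = 0.10
R2: ¬soft=1−0.39=0.61, medium=0.77; AND[min(a, b)] → w = 0.61
R3: medium=0.77, soft=0.39; AND[min(a, b)] → w = 0.39
Rules with consequent 'normal': {R1, R3} → strengths 0.10, 0.39
Aggregate via t-conorm [max(a, b)]: 0.39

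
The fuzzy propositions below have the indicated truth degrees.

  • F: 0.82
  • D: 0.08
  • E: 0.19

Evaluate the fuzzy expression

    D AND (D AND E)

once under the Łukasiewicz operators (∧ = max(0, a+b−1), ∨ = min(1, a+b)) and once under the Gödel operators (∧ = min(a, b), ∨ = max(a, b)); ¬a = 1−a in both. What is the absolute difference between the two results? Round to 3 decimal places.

0.080

Under Łukasiewicz:
  D AND E = max(0, a+b−1) on (0.08, 0.19) = 0.00
  D AND (D AND E) = max(0, a+b−1) on (0.08, 0.00) = 0.00
  → value = 0.0000
Under Gödel:
  D AND E = min(a, b) on (0.08, 0.19) = 0.08
  D AND (D AND E) = min(a, b) on (0.08, 0.08) = 0.08
  → value = 0.0800
|0.0000 − 0.0800| = 0.080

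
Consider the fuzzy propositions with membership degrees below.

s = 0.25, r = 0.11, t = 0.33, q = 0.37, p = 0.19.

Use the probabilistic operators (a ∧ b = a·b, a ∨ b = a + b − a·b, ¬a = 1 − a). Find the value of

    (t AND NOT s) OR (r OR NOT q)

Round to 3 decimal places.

NOT s = 1 − 0.2500 = 0.7500
t AND NOT s = a·b on (0.3300, 0.7500) = 0.2475
NOT q = 1 − 0.3700 = 0.6300
r OR NOT q = a + b − a·b on (0.1100, 0.6300) = 0.6707
(t AND NOT s) OR (r OR NOT q) = a + b − a·b on (0.2475, 0.6707) = 0.7522

0.752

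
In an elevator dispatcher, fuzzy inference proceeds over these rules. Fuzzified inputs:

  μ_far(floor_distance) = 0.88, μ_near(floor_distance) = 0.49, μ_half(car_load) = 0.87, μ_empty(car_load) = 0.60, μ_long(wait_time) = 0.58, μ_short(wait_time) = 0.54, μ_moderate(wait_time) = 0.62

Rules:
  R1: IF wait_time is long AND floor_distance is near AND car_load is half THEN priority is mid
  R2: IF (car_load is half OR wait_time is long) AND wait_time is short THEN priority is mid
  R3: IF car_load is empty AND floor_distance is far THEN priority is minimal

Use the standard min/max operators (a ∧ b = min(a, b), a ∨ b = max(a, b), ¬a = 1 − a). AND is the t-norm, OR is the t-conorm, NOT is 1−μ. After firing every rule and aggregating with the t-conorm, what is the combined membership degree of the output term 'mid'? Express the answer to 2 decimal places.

R1: long=0.58, near=0.49, half=0.87; AND[min(a, b)] → w = 0.49
R2: (half=0.87 OR long=0.58) = 0.87; AND[min(a, b)] with short=0.54 → w = 0.54
R3: empty=0.60, far=0.88; AND[min(a, b)] → w = 0.60
Rules with consequent 'mid': {R1, R2} → strengths 0.49, 0.54
Aggregate via t-conorm [max(a, b)]: 0.54

0.54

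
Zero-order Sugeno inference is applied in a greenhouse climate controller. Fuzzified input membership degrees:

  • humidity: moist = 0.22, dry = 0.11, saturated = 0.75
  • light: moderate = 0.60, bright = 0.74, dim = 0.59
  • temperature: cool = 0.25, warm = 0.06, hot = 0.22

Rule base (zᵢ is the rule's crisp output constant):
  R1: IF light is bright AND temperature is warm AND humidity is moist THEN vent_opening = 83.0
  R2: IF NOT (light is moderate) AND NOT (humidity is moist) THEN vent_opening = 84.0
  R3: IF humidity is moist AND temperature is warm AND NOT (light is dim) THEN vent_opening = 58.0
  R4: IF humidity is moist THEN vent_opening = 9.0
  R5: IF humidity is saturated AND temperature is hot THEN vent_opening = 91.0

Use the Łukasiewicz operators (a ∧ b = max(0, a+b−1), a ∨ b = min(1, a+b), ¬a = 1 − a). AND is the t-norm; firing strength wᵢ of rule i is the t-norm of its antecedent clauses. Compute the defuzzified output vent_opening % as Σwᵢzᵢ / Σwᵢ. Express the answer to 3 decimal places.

R1 (z=83.0): bright=0.74, warm=0.06, moist=0.22; AND[max(0, a+b−1)] → w = 0.00
R2 (z=84.0): ¬moderate=1−0.60=0.40, ¬moist=1−0.22=0.78; AND[max(0, a+b−1)] → w = 0.18
R3 (z=58.0): moist=0.22, warm=0.06, ¬dim=1−0.59=0.41; AND[max(0, a+b−1)] → w = 0.00
R4 (z=9.0): moist=0.22 → w = 0.22
R5 (z=91.0): saturated=0.75, hot=0.22; AND[max(0, a+b−1)] → w = 0.00
Weighted average = (0.00·83.0 + 0.18·84.0 + 0.00·58.0 + 0.22·9.0 + 0.00·91.0) / (0.00 + 0.18 + 0.00 + 0.22 + 0.00)
  = 17.1000 / 0.4000 = 42.750

42.750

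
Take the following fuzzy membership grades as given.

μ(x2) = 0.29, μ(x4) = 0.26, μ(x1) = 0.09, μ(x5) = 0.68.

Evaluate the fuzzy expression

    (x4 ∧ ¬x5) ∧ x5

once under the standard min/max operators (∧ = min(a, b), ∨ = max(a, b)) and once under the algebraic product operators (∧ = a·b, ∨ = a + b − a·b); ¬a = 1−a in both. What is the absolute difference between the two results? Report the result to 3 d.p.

Under standard min/max:
  ¬x5 = 1 − 0.68 = 0.32
  x4 ∧ ¬x5 = min(a, b) on (0.26, 0.32) = 0.26
  (x4 ∧ ¬x5) ∧ x5 = min(a, b) on (0.26, 0.68) = 0.26
  → value = 0.2600
Under algebraic product:
  ¬x5 = 1 − 0.6800 = 0.3200
  x4 ∧ ¬x5 = a·b on (0.2600, 0.3200) = 0.0832
  (x4 ∧ ¬x5) ∧ x5 = a·b on (0.0832, 0.6800) = 0.0566
  → value = 0.0566
|0.2600 − 0.0566| = 0.203

0.203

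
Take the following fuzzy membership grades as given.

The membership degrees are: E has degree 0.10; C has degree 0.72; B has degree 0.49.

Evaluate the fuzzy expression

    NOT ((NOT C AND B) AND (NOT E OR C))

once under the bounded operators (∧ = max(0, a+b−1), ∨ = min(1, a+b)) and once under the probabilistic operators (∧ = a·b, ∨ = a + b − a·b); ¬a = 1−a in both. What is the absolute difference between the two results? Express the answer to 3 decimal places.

Under bounded:
  NOT C = 1 − 0.72 = 0.28
  NOT C AND B = max(0, a+b−1) on (0.28, 0.49) = 0.00
  NOT E = 1 − 0.10 = 0.90
  NOT E OR C = min(1, a+b) on (0.90, 0.72) = 1.00
  (NOT C AND B) AND (NOT E OR C) = max(0, a+b−1) on (0.00, 1.00) = 0.00
  NOT ((NOT C AND B) AND (NOT E OR C)) = 1 − 0.00 = 1.00
  → value = 1.0000
Under probabilistic:
  NOT C = 1 − 0.7200 = 0.2800
  NOT C AND B = a·b on (0.2800, 0.4900) = 0.1372
  NOT E = 1 − 0.1000 = 0.9000
  NOT E OR C = a + b − a·b on (0.9000, 0.7200) = 0.9720
  (NOT C AND B) AND (NOT E OR C) = a·b on (0.1372, 0.9720) = 0.1334
  NOT ((NOT C AND B) AND (NOT E OR C)) = 1 − 0.1334 = 0.8666
  → value = 0.8666
|1.0000 − 0.8666| = 0.133

0.133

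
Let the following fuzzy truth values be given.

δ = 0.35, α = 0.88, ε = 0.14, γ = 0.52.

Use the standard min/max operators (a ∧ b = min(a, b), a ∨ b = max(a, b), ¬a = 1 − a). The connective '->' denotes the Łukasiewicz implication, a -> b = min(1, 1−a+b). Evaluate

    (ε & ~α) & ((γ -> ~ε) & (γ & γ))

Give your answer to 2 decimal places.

~α = 1 − 0.88 = 0.12
ε & ~α = min(a, b) on (0.14, 0.12) = 0.12
~ε = 1 − 0.14 = 0.86
γ -> ~ε  [Łukasiewicz: min(1, 1−a+b)] with a=0.52, b=0.86 → 1.00
γ & γ = min(a, b) on (0.52, 0.52) = 0.52
(γ -> ~ε) & (γ & γ) = min(a, b) on (1.00, 0.52) = 0.52
(ε & ~α) & ((γ -> ~ε) & (γ & γ)) = min(a, b) on (0.12, 0.52) = 0.12

0.12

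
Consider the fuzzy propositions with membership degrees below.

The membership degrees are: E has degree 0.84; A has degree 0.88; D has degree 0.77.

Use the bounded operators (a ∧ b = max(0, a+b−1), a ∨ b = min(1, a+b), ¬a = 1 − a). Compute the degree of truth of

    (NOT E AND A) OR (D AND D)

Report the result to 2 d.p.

NOT E = 1 − 0.84 = 0.16
NOT E AND A = max(0, a+b−1) on (0.16, 0.88) = 0.04
D AND D = max(0, a+b−1) on (0.77, 0.77) = 0.54
(NOT E AND A) OR (D AND D) = min(1, a+b) on (0.04, 0.54) = 0.58

0.58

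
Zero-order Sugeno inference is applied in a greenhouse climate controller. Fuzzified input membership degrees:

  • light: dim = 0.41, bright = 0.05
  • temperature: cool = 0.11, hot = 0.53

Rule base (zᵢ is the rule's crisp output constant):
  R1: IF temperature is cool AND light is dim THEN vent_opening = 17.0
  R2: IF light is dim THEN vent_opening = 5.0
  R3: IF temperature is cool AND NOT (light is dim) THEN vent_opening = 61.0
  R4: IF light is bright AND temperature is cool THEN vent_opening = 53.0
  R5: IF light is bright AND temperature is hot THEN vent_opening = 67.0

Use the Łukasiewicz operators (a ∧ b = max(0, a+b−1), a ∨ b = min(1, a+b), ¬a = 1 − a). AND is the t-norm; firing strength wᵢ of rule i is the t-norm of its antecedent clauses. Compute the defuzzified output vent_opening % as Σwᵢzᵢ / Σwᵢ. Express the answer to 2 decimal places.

5.00

R1 (z=17.0): cool=0.11, dim=0.41; AND[max(0, a+b−1)] → w = 0.00
R2 (z=5.0): dim=0.41 → w = 0.41
R3 (z=61.0): cool=0.11, ¬dim=1−0.41=0.59; AND[max(0, a+b−1)] → w = 0.00
R4 (z=53.0): bright=0.05, cool=0.11; AND[max(0, a+b−1)] → w = 0.00
R5 (z=67.0): bright=0.05, hot=0.53; AND[max(0, a+b−1)] → w = 0.00
Weighted average = (0.00·17.0 + 0.41·5.0 + 0.00·61.0 + 0.00·53.0 + 0.00·67.0) / (0.00 + 0.41 + 0.00 + 0.00 + 0.00)
  = 2.0500 / 0.4100 = 5.00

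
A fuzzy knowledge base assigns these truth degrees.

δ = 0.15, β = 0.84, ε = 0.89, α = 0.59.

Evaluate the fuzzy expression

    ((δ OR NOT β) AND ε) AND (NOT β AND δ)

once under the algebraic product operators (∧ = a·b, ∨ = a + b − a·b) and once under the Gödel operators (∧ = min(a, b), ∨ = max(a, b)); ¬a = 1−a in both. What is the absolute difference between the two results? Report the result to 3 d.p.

0.144

Under algebraic product:
  NOT β = 1 − 0.8400 = 0.1600
  δ OR NOT β = a + b − a·b on (0.1500, 0.1600) = 0.2860
  (δ OR NOT β) AND ε = a·b on (0.2860, 0.8900) = 0.2545
  NOT β = 1 − 0.8400 = 0.1600
  NOT β AND δ = a·b on (0.1600, 0.1500) = 0.0240
  ((δ OR NOT β) AND ε) AND (NOT β AND δ) = a·b on (0.2545, 0.0240) = 0.0061
  → value = 0.0061
Under Gödel:
  NOT β = 1 − 0.84 = 0.16
  δ OR NOT β = max(a, b) on (0.15, 0.16) = 0.16
  (δ OR NOT β) AND ε = min(a, b) on (0.16, 0.89) = 0.16
  NOT β = 1 − 0.84 = 0.16
  NOT β AND δ = min(a, b) on (0.16, 0.15) = 0.15
  ((δ OR NOT β) AND ε) AND (NOT β AND δ) = min(a, b) on (0.16, 0.15) = 0.15
  → value = 0.1500
|0.0061 − 0.1500| = 0.144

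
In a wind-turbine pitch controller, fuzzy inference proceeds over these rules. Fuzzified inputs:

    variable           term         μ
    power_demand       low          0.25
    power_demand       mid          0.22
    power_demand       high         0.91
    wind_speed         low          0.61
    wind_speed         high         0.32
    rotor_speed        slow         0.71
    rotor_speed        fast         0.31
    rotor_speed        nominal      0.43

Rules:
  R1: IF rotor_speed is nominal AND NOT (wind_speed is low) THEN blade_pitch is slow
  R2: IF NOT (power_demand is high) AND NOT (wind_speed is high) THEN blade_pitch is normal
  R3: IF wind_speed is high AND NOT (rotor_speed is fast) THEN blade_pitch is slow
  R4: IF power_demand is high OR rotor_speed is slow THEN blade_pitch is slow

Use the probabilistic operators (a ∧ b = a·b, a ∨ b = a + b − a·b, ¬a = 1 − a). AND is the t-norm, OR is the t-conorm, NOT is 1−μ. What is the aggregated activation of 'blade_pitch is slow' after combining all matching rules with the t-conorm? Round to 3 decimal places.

0.983

R1: nominal=0.43, ¬low=1−0.61=0.39; AND[a·b] → w = 0.1677
R2: ¬high=1−0.91=0.09, ¬high=1−0.32=0.68; AND[a·b] → w = 0.0612
R3: high=0.32, ¬fast=1−0.31=0.69; AND[a·b] → w = 0.2208
R4: high=0.91, slow=0.71; OR[a + b − a·b] → w = 0.9739
Rules with consequent 'slow': {R1, R3, R4} → strengths 0.1677, 0.2208, 0.9739
Aggregate via t-conorm [a + b − a·b]: 0.9831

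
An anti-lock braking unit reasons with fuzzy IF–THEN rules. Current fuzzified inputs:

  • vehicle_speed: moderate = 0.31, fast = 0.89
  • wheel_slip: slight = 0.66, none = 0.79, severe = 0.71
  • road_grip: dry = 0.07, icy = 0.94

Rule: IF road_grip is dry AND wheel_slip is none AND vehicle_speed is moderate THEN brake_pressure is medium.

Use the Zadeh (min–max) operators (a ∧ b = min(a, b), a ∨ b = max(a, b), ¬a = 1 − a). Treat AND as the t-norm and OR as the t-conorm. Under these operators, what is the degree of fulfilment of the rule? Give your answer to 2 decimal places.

firing strength: dry=0.07, none=0.79, moderate=0.31; AND[min(a, b)] → w = 0.07

0.07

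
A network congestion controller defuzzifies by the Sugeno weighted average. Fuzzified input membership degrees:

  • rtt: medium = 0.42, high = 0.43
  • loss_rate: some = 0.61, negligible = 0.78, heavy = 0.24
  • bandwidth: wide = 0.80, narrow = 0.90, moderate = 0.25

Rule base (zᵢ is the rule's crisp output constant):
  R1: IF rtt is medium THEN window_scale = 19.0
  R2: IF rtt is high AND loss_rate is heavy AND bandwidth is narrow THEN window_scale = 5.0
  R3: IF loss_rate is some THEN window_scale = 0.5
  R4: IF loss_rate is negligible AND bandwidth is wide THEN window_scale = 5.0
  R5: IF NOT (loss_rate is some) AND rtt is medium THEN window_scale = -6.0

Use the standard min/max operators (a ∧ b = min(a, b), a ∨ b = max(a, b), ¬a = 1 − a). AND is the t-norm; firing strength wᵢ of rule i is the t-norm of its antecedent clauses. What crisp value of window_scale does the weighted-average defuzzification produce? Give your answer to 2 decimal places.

R1 (z=19.0): medium=0.42 → w = 0.42
R2 (z=5.0): high=0.43, heavy=0.24, narrow=0.90; AND[min(a, b)] → w = 0.24
R3 (z=0.5): some=0.61 → w = 0.61
R4 (z=5.0): negligible=0.78, wide=0.80; AND[min(a, b)] → w = 0.78
R5 (z=-6.0): ¬some=1−0.61=0.39, medium=0.42; AND[min(a, b)] → w = 0.39
Weighted average = (0.42·19.0 + 0.24·5.0 + 0.61·0.5 + 0.78·5.0 + 0.39·-6.0) / (0.42 + 0.24 + 0.61 + 0.78 + 0.39)
  = 11.0450 / 2.4400 = 4.53

4.53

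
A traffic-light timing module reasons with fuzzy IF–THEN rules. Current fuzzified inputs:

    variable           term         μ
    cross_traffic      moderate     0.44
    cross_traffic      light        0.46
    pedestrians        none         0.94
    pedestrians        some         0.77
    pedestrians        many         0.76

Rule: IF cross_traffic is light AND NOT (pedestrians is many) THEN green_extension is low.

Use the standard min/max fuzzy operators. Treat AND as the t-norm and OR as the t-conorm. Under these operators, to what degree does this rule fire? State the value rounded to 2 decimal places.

firing strength: light=0.46, ¬many=1−0.76=0.24; AND[min(a, b)] → w = 0.24

0.24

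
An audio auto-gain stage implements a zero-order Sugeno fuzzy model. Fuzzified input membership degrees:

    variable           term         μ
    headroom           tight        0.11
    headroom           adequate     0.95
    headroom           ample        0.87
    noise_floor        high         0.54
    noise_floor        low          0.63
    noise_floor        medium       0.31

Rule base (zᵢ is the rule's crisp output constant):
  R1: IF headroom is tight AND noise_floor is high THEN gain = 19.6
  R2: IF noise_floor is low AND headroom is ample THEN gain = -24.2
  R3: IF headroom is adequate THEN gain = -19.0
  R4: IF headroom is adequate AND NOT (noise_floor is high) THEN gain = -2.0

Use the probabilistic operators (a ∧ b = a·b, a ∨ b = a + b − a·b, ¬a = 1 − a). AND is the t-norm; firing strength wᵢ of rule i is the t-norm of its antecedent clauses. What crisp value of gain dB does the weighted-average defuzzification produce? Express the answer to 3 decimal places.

-15.555

R1 (z=19.6): tight=0.11, high=0.54; AND[a·b] → w = 0.0594
R2 (z=-24.2): low=0.63, ample=0.87; AND[a·b] → w = 0.5481
R3 (z=-19.0): adequate=0.95 → w = 0.9500
R4 (z=-2.0): adequate=0.95, ¬high=1−0.54=0.46; AND[a·b] → w = 0.4370
Weighted average = (0.0594·19.6 + 0.5481·-24.2 + 0.9500·-19.0 + 0.4370·-2.0) / (0.0594 + 0.5481 + 0.9500 + 0.4370)
  = -31.0238 / 1.9945 = -15.555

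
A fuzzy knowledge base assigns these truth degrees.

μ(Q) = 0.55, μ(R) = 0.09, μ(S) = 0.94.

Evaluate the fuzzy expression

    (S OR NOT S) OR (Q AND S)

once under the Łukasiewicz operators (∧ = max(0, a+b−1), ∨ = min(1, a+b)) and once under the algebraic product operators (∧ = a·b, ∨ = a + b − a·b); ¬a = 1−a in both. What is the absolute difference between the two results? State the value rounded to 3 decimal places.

Under Łukasiewicz:
  NOT S = 1 − 0.94 = 0.06
  S OR NOT S = min(1, a+b) on (0.94, 0.06) = 1.00
  Q AND S = max(0, a+b−1) on (0.55, 0.94) = 0.49
  (S OR NOT S) OR (Q AND S) = min(1, a+b) on (1.00, 0.49) = 1.00
  → value = 1.0000
Under algebraic product:
  NOT S = 1 − 0.9400 = 0.0600
  S OR NOT S = a + b − a·b on (0.9400, 0.0600) = 0.9436
  Q AND S = a·b on (0.5500, 0.9400) = 0.5170
  (S OR NOT S) OR (Q AND S) = a + b − a·b on (0.9436, 0.5170) = 0.9728
  → value = 0.9728
|1.0000 − 0.9728| = 0.027

0.027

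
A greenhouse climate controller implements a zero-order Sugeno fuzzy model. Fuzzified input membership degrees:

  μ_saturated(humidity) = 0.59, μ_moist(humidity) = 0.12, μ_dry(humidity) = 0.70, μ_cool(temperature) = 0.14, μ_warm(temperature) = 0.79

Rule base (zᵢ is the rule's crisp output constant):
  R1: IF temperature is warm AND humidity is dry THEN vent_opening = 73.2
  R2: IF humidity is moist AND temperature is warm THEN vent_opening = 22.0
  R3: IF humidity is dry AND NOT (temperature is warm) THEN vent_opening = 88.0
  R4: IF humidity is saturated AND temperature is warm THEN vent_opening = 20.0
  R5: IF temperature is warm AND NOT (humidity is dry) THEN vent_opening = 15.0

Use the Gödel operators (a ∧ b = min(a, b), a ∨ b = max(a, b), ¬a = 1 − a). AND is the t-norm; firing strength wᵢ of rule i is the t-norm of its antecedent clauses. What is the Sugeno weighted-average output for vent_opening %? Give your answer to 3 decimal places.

R1 (z=73.2): warm=0.79, dry=0.70; AND[min(a, b)] → w = 0.70
R2 (z=22.0): moist=0.12, warm=0.79; AND[min(a, b)] → w = 0.12
R3 (z=88.0): dry=0.70, ¬warm=1−0.79=0.21; AND[min(a, b)] → w = 0.21
R4 (z=20.0): saturated=0.59, warm=0.79; AND[min(a, b)] → w = 0.59
R5 (z=15.0): warm=0.79, ¬dry=1−0.70=0.30; AND[min(a, b)] → w = 0.30
Weighted average = (0.70·73.2 + 0.12·22.0 + 0.21·88.0 + 0.59·20.0 + 0.30·15.0) / (0.70 + 0.12 + 0.21 + 0.59 + 0.30)
  = 88.6600 / 1.9200 = 46.177

46.177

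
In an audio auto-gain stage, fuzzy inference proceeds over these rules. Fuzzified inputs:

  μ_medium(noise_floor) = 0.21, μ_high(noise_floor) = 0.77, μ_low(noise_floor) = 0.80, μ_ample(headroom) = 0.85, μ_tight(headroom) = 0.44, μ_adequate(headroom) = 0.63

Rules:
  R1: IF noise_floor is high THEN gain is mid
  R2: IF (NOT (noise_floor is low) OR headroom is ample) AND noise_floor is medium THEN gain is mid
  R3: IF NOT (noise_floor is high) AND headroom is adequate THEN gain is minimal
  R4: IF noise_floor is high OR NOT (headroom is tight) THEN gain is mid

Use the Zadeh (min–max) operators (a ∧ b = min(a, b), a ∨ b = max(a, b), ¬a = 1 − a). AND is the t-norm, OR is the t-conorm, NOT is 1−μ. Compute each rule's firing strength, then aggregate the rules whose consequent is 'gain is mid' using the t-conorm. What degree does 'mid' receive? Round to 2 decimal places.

0.77

R1: high=0.77 → w = 0.77
R2: (¬low=1−0.80=0.20 OR ample=0.85) = 0.85; AND[min(a, b)] with medium=0.21 → w = 0.21
R3: ¬high=1−0.77=0.23, adequate=0.63; AND[min(a, b)] → w = 0.23
R4: high=0.77, ¬tight=1−0.44=0.56; OR[max(a, b)] → w = 0.77
Rules with consequent 'mid': {R1, R2, R4} → strengths 0.77, 0.21, 0.77
Aggregate via t-conorm [max(a, b)]: 0.77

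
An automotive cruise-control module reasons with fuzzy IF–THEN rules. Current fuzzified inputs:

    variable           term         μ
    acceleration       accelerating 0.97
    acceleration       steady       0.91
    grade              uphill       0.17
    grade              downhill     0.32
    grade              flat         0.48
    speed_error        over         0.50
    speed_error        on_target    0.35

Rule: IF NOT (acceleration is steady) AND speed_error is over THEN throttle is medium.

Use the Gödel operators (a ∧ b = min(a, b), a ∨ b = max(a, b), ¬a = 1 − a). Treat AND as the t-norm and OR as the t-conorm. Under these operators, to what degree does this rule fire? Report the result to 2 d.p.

firing strength: ¬steady=1−0.91=0.09, over=0.50; AND[min(a, b)] → w = 0.09

0.09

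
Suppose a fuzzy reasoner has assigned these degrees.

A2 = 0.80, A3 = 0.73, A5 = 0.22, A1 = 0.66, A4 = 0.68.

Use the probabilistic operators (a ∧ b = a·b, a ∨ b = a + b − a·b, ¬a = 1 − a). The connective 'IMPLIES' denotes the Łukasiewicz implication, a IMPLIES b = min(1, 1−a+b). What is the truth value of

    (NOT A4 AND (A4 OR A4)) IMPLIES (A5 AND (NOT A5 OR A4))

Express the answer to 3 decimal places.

NOT A4 = 1 − 0.6800 = 0.3200
A4 OR A4 = a + b − a·b on (0.6800, 0.6800) = 0.8976
NOT A4 AND (A4 OR A4) = a·b on (0.3200, 0.8976) = 0.2872
NOT A5 = 1 − 0.2200 = 0.7800
NOT A5 OR A4 = a + b − a·b on (0.7800, 0.6800) = 0.9296
A5 AND (NOT A5 OR A4) = a·b on (0.2200, 0.9296) = 0.2045
(NOT A4 AND (A4 OR A4)) IMPLIES (A5 AND (NOT A5 OR A4))  [Łukasiewicz: min(1, 1−a+b)] with a=0.2872, b=0.2045 → 0.9173

0.917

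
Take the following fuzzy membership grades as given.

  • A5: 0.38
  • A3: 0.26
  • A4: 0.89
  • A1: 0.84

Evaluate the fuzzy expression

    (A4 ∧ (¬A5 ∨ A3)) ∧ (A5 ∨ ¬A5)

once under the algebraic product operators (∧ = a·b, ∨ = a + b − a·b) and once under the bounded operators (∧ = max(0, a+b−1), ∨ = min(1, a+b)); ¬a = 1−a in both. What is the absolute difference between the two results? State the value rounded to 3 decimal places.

0.281

Under algebraic product:
  ¬A5 = 1 − 0.3800 = 0.6200
  ¬A5 ∨ A3 = a + b − a·b on (0.6200, 0.2600) = 0.7188
  A4 ∧ (¬A5 ∨ A3) = a·b on (0.8900, 0.7188) = 0.6397
  ¬A5 = 1 − 0.3800 = 0.6200
  A5 ∨ ¬A5 = a + b − a·b on (0.3800, 0.6200) = 0.7644
  (A4 ∧ (¬A5 ∨ A3)) ∧ (A5 ∨ ¬A5) = a·b on (0.6397, 0.7644) = 0.4890
  → value = 0.4890
Under bounded:
  ¬A5 = 1 − 0.38 = 0.62
  ¬A5 ∨ A3 = min(1, a+b) on (0.62, 0.26) = 0.88
  A4 ∧ (¬A5 ∨ A3) = max(0, a+b−1) on (0.89, 0.88) = 0.77
  ¬A5 = 1 − 0.38 = 0.62
  A5 ∨ ¬A5 = min(1, a+b) on (0.38, 0.62) = 1.00
  (A4 ∧ (¬A5 ∨ A3)) ∧ (A5 ∨ ¬A5) = max(0, a+b−1) on (0.77, 1.00) = 0.77
  → value = 0.7700
|0.4890 − 0.7700| = 0.281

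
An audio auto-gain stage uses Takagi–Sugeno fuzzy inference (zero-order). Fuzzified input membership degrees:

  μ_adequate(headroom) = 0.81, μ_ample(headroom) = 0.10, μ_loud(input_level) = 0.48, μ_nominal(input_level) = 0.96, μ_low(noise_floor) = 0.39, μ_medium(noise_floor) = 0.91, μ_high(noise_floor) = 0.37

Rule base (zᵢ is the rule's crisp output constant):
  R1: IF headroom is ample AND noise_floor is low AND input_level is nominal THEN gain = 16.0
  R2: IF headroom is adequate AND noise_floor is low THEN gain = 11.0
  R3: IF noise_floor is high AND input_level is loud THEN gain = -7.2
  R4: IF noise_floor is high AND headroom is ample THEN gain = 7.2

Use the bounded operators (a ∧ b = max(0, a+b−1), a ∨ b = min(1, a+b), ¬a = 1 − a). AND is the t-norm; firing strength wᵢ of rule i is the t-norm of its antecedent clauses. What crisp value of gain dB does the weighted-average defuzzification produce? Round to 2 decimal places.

11.00

R1 (z=16.0): ample=0.10, low=0.39, nominal=0.96; AND[max(0, a+b−1)] → w = 0.00
R2 (z=11.0): adequate=0.81, low=0.39; AND[max(0, a+b−1)] → w = 0.20
R3 (z=-7.2): high=0.37, loud=0.48; AND[max(0, a+b−1)] → w = 0.00
R4 (z=7.2): high=0.37, ample=0.10; AND[max(0, a+b−1)] → w = 0.00
Weighted average = (0.00·16.0 + 0.20·11.0 + 0.00·-7.2 + 0.00·7.2) / (0.00 + 0.20 + 0.00 + 0.00)
  = 2.2000 / 0.2000 = 11.00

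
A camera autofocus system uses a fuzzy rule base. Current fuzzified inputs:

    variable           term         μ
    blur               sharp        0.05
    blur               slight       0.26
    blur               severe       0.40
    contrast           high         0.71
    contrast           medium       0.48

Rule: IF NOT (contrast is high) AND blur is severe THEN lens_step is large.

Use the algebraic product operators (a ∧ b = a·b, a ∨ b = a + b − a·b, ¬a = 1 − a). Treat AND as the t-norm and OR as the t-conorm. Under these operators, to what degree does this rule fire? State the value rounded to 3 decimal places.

firing strength: ¬high=1−0.71=0.29, severe=0.40; AND[a·b] → w = 0.1160

0.116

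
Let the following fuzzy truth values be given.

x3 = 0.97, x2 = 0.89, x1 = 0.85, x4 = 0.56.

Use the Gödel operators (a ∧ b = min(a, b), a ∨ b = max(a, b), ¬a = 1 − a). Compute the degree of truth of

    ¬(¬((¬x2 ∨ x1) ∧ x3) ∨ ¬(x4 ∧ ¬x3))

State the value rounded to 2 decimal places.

0.03

¬x2 = 1 − 0.89 = 0.11
¬x2 ∨ x1 = max(a, b) on (0.11, 0.85) = 0.85
(¬x2 ∨ x1) ∧ x3 = min(a, b) on (0.85, 0.97) = 0.85
¬((¬x2 ∨ x1) ∧ x3) = 1 − 0.85 = 0.15
¬x3 = 1 − 0.97 = 0.03
x4 ∧ ¬x3 = min(a, b) on (0.56, 0.03) = 0.03
¬(x4 ∧ ¬x3) = 1 − 0.03 = 0.97
¬((¬x2 ∨ x1) ∧ x3) ∨ ¬(x4 ∧ ¬x3) = max(a, b) on (0.15, 0.97) = 0.97
¬(¬((¬x2 ∨ x1) ∧ x3) ∨ ¬(x4 ∧ ¬x3)) = 1 − 0.97 = 0.03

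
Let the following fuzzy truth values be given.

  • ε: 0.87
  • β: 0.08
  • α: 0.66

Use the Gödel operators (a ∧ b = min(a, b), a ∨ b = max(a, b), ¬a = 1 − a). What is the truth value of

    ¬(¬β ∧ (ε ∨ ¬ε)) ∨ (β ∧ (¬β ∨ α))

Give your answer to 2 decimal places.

¬β = 1 − 0.08 = 0.92
¬ε = 1 − 0.87 = 0.13
ε ∨ ¬ε = max(a, b) on (0.87, 0.13) = 0.87
¬β ∧ (ε ∨ ¬ε) = min(a, b) on (0.92, 0.87) = 0.87
¬(¬β ∧ (ε ∨ ¬ε)) = 1 − 0.87 = 0.13
¬β = 1 − 0.08 = 0.92
¬β ∨ α = max(a, b) on (0.92, 0.66) = 0.92
β ∧ (¬β ∨ α) = min(a, b) on (0.08, 0.92) = 0.08
¬(¬β ∧ (ε ∨ ¬ε)) ∨ (β ∧ (¬β ∨ α)) = max(a, b) on (0.13, 0.08) = 0.13

0.13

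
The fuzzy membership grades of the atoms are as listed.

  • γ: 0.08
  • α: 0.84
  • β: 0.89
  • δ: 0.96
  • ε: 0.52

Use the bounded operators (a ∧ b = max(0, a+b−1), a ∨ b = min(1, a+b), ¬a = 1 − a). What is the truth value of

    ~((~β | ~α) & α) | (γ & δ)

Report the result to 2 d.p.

0.93

~β = 1 − 0.89 = 0.11
~α = 1 − 0.84 = 0.16
~β | ~α = min(1, a+b) on (0.11, 0.16) = 0.27
(~β | ~α) & α = max(0, a+b−1) on (0.27, 0.84) = 0.11
~((~β | ~α) & α) = 1 − 0.11 = 0.89
γ & δ = max(0, a+b−1) on (0.08, 0.96) = 0.04
~((~β | ~α) & α) | (γ & δ) = min(1, a+b) on (0.89, 0.04) = 0.93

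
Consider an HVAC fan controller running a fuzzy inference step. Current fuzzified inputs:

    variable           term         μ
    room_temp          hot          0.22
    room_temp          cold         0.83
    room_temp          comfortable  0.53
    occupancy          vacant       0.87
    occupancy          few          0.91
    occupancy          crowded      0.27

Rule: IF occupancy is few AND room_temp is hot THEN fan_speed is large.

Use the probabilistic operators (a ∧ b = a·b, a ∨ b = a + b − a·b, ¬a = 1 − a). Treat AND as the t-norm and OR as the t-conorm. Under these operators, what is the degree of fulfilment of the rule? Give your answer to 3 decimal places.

firing strength: few=0.91, hot=0.22; AND[a·b] → w = 0.2002

0.200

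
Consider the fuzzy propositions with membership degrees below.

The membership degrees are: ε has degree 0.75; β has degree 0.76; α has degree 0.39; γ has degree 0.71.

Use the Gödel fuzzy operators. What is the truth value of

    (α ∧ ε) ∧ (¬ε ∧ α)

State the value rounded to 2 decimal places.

α ∧ ε = min(a, b) on (0.39, 0.75) = 0.39
¬ε = 1 − 0.75 = 0.25
¬ε ∧ α = min(a, b) on (0.25, 0.39) = 0.25
(α ∧ ε) ∧ (¬ε ∧ α) = min(a, b) on (0.39, 0.25) = 0.25

0.25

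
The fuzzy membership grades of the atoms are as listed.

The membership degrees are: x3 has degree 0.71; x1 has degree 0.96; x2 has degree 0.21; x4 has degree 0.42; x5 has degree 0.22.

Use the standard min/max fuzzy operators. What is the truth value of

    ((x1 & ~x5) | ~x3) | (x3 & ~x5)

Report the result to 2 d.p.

~x5 = 1 − 0.22 = 0.78
x1 & ~x5 = min(a, b) on (0.96, 0.78) = 0.78
~x3 = 1 − 0.71 = 0.29
(x1 & ~x5) | ~x3 = max(a, b) on (0.78, 0.29) = 0.78
~x5 = 1 − 0.22 = 0.78
x3 & ~x5 = min(a, b) on (0.71, 0.78) = 0.71
((x1 & ~x5) | ~x3) | (x3 & ~x5) = max(a, b) on (0.78, 0.71) = 0.78

0.78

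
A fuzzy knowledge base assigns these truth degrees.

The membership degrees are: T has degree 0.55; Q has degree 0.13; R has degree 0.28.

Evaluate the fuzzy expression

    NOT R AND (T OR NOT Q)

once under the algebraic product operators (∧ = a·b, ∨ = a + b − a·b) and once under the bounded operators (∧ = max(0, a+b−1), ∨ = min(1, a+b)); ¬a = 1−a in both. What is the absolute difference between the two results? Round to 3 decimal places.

Under algebraic product:
  NOT R = 1 − 0.2800 = 0.7200
  NOT Q = 1 − 0.1300 = 0.8700
  T OR NOT Q = a + b − a·b on (0.5500, 0.8700) = 0.9415
  NOT R AND (T OR NOT Q) = a·b on (0.7200, 0.9415) = 0.6779
  → value = 0.6779
Under bounded:
  NOT R = 1 − 0.28 = 0.72
  NOT Q = 1 − 0.13 = 0.87
  T OR NOT Q = min(1, a+b) on (0.55, 0.87) = 1.00
  NOT R AND (T OR NOT Q) = max(0, a+b−1) on (0.72, 1.00) = 0.72
  → value = 0.7200
|0.6779 − 0.7200| = 0.042

0.042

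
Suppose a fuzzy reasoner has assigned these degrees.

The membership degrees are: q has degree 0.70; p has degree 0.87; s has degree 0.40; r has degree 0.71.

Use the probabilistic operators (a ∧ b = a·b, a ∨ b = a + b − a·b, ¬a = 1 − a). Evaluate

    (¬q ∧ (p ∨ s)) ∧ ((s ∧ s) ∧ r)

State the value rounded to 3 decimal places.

0.031

¬q = 1 − 0.7000 = 0.3000
p ∨ s = a + b − a·b on (0.8700, 0.4000) = 0.9220
¬q ∧ (p ∨ s) = a·b on (0.3000, 0.9220) = 0.2766
s ∧ s = a·b on (0.4000, 0.4000) = 0.1600
(s ∧ s) ∧ r = a·b on (0.1600, 0.7100) = 0.1136
(¬q ∧ (p ∨ s)) ∧ ((s ∧ s) ∧ r) = a·b on (0.2766, 0.1136) = 0.0314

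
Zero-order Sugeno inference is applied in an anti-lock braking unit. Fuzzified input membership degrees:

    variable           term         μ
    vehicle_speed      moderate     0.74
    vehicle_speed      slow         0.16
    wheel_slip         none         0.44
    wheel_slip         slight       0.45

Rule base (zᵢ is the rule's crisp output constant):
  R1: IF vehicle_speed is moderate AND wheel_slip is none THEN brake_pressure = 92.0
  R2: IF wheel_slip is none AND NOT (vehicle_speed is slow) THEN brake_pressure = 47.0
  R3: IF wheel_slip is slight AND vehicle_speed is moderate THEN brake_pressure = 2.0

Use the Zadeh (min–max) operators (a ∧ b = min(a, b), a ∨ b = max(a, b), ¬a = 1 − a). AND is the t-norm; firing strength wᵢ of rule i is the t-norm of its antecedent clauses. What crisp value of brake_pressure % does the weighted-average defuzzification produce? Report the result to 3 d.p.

R1 (z=92.0): moderate=0.74, none=0.44; AND[min(a, b)] → w = 0.44
R2 (z=47.0): none=0.44, ¬slow=1−0.16=0.84; AND[min(a, b)] → w = 0.44
R3 (z=2.0): slight=0.45, moderate=0.74; AND[min(a, b)] → w = 0.45
Weighted average = (0.44·92.0 + 0.44·47.0 + 0.45·2.0) / (0.44 + 0.44 + 0.45)
  = 62.0600 / 1.3300 = 46.662

46.662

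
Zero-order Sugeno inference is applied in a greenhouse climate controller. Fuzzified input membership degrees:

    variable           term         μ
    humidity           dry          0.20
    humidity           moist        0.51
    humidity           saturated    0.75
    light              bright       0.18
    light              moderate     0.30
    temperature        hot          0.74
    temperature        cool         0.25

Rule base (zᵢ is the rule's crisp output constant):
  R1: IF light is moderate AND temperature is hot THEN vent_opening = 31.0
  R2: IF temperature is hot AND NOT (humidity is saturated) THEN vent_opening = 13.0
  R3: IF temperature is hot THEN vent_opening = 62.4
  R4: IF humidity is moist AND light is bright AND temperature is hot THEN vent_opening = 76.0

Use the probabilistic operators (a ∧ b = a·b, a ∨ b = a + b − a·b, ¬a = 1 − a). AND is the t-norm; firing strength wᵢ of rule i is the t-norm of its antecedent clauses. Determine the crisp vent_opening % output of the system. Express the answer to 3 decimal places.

R1 (z=31.0): moderate=0.30, hot=0.74; AND[a·b] → w = 0.2220
R2 (z=13.0): hot=0.74, ¬saturated=1−0.75=0.25; AND[a·b] → w = 0.1850
R3 (z=62.4): hot=0.74 → w = 0.7400
R4 (z=76.0): moist=0.51, bright=0.18, hot=0.74; AND[a·b] → w = 0.0679
Weighted average = (0.2220·31.0 + 0.1850·13.0 + 0.7400·62.4 + 0.0679·76.0) / (0.2220 + 0.1850 + 0.7400 + 0.0679)
  = 60.6258 / 1.2149 = 49.901

49.901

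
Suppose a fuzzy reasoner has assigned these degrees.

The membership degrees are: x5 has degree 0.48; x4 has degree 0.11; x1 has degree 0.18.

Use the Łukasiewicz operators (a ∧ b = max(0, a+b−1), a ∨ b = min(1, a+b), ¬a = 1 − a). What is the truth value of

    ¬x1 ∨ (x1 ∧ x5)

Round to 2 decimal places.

0.82

¬x1 = 1 − 0.18 = 0.82
x1 ∧ x5 = max(0, a+b−1) on (0.18, 0.48) = 0.00
¬x1 ∨ (x1 ∧ x5) = min(1, a+b) on (0.82, 0.00) = 0.82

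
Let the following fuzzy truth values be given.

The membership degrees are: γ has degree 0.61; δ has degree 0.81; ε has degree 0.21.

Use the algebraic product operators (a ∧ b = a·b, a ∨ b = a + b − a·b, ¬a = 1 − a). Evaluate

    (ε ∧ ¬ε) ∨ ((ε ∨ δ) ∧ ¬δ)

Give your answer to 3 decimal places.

¬ε = 1 − 0.2100 = 0.7900
ε ∧ ¬ε = a·b on (0.2100, 0.7900) = 0.1659
ε ∨ δ = a + b − a·b on (0.2100, 0.8100) = 0.8499
¬δ = 1 − 0.8100 = 0.1900
(ε ∨ δ) ∧ ¬δ = a·b on (0.8499, 0.1900) = 0.1615
(ε ∧ ¬ε) ∨ ((ε ∨ δ) ∧ ¬δ) = a + b − a·b on (0.1659, 0.1615) = 0.3006

0.301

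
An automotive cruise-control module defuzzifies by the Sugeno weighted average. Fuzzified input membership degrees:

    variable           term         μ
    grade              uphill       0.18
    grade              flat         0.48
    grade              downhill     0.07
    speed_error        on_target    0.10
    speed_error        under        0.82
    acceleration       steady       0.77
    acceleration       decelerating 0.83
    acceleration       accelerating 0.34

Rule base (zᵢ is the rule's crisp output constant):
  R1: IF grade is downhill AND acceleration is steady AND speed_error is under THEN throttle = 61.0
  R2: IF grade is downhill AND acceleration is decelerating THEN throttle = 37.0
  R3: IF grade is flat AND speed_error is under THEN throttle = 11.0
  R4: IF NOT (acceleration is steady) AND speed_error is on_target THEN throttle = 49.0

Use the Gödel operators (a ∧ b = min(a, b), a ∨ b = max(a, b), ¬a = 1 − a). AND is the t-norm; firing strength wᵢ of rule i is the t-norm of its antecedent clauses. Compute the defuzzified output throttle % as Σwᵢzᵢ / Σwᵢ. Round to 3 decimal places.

R1 (z=61.0): downhill=0.07, steady=0.77, under=0.82; AND[min(a, b)] → w = 0.07
R2 (z=37.0): downhill=0.07, decelerating=0.83; AND[min(a, b)] → w = 0.07
R3 (z=11.0): flat=0.48, under=0.82; AND[min(a, b)] → w = 0.48
R4 (z=49.0): ¬steady=1−0.77=0.23, on_target=0.10; AND[min(a, b)] → w = 0.10
Weighted average = (0.07·61.0 + 0.07·37.0 + 0.48·11.0 + 0.10·49.0) / (0.07 + 0.07 + 0.48 + 0.10)
  = 17.0400 / 0.7200 = 23.667

23.667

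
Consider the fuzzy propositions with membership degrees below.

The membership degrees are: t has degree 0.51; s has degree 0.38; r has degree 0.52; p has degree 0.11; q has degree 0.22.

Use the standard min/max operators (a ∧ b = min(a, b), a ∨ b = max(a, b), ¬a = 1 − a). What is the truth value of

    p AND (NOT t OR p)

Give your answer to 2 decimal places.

NOT t = 1 − 0.51 = 0.49
NOT t OR p = max(a, b) on (0.49, 0.11) = 0.49
p AND (NOT t OR p) = min(a, b) on (0.11, 0.49) = 0.11

0.11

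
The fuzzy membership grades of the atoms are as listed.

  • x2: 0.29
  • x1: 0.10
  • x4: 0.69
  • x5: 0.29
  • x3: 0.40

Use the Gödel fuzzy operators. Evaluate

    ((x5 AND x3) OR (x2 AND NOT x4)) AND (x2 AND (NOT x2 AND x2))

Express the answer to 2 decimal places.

0.29

x5 AND x3 = min(a, b) on (0.29, 0.40) = 0.29
NOT x4 = 1 − 0.69 = 0.31
x2 AND NOT x4 = min(a, b) on (0.29, 0.31) = 0.29
(x5 AND x3) OR (x2 AND NOT x4) = max(a, b) on (0.29, 0.29) = 0.29
NOT x2 = 1 − 0.29 = 0.71
NOT x2 AND x2 = min(a, b) on (0.71, 0.29) = 0.29
x2 AND (NOT x2 AND x2) = min(a, b) on (0.29, 0.29) = 0.29
((x5 AND x3) OR (x2 AND NOT x4)) AND (x2 AND (NOT x2 AND x2)) = min(a, b) on (0.29, 0.29) = 0.29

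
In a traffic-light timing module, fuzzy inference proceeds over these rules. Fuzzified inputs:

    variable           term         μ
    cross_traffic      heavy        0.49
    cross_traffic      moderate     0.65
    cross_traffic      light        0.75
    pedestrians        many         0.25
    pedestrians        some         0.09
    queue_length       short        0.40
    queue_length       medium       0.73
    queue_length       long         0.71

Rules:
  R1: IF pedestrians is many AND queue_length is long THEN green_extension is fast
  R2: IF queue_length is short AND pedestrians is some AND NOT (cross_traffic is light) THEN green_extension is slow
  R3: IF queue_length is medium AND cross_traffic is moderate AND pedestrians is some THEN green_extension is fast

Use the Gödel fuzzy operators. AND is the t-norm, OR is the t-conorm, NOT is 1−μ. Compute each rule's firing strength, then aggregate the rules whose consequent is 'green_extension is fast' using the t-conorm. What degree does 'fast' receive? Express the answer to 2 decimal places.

R1: many=0.25, long=0.71; AND[min(a, b)] → w = 0.25
R2: short=0.40, some=0.09, ¬light=1−0.75=0.25; AND[min(a, b)] → w = 0.09
R3: medium=0.73, moderate=0.65, some=0.09; AND[min(a, b)] → w = 0.09
Rules with consequent 'fast': {R1, R3} → strengths 0.25, 0.09
Aggregate via t-conorm [max(a, b)]: 0.25

0.25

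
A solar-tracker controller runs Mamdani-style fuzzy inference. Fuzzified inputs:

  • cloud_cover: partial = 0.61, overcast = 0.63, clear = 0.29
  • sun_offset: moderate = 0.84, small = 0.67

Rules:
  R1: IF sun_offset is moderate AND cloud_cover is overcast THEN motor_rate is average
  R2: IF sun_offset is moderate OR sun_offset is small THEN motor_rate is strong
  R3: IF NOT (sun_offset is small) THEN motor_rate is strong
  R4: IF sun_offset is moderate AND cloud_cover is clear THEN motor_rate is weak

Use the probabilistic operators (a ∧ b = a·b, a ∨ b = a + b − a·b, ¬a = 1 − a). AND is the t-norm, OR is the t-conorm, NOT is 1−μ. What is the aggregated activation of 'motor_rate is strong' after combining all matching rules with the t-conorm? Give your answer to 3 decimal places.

R1: moderate=0.84, overcast=0.63; AND[a·b] → w = 0.5292
R2: moderate=0.84, small=0.67; OR[a + b − a·b] → w = 0.9472
R3: ¬small=1−0.67=0.33 → w = 0.3300
R4: moderate=0.84, clear=0.29; AND[a·b] → w = 0.2436
Rules with consequent 'strong': {R2, R3} → strengths 0.9472, 0.3300
Aggregate via t-conorm [a + b − a·b]: 0.9646

0.965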